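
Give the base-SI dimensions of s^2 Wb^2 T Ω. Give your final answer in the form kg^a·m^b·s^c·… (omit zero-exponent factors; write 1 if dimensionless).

Wb = V·s (flux: a volt is a weber per second),
    = kg·m²·s⁻²·A⁻¹.
So Wb² = kg²·m⁴·s⁻⁴·A⁻².
T = Wb/m² (flux density = flux per area),
    = kg·s⁻²·A⁻¹.
Ω = V/A (resistance = voltage per current),
    = kg·m²·s⁻³·A⁻².
Combining: s²·Wb²·T·Ω = s² · (kg²·m⁴·s⁻⁴·A⁻²) · (kg·s⁻²·A⁻¹) · (kg·m²·s⁻³·A⁻²) = kg⁴·m⁶·s⁻⁷·A⁻⁵.

kg⁴·m⁶·s⁻⁷·A⁻⁵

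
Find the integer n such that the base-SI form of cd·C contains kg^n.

C = s·A.
Combining: cd·C = cd · (s·A) = s·A·cd.
The exponent of kg is 0.

0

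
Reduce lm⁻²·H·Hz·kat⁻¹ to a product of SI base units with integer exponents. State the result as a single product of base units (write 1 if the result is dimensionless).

kg·m²·s⁻²·A⁻²·mol⁻¹·cd⁻²

lm = cd.
So lm⁻² = cd⁻².
H = kg·m²·s⁻²·A⁻².
Hz = s⁻¹.
kat = s⁻¹·mol.
So kat⁻¹ = s·mol⁻¹.
Combining: lm⁻²·H·Hz·kat⁻¹ = cd⁻² · (kg·m²·s⁻²·A⁻²) · s⁻¹ · (s·mol⁻¹) = kg·m²·s⁻²·A⁻²·mol⁻¹·cd⁻².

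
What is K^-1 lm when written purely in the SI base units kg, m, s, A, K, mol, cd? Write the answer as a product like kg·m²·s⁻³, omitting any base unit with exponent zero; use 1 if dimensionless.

K⁻¹·cd

lm = cd.
Combining: K⁻¹·lm = K⁻¹ · cd = K⁻¹·cd.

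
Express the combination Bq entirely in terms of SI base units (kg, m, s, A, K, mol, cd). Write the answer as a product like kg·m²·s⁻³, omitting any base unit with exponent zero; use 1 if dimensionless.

s⁻¹

Bq = 1/s = s⁻¹ (activity is decays per second).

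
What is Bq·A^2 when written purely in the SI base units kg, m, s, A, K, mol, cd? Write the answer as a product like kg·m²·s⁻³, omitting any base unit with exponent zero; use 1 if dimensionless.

s⁻¹·A²

Bq = 1/s = s⁻¹ (activity is decays per second).
Combining: Bq·A² = s⁻¹ · A² = s⁻¹·A².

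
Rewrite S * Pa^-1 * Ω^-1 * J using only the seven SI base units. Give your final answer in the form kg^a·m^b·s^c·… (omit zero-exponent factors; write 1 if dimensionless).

S = kg⁻¹·m⁻²·s³·A².
Pa = kg·m⁻¹·s⁻².
So Pa⁻¹ = kg⁻¹·m·s².
Ω = kg·m²·s⁻³·A⁻².
So Ω⁻¹ = kg⁻¹·m⁻²·s³·A².
J = kg·m²·s⁻².
Combining: S·Pa⁻¹·Ω⁻¹·J = (kg⁻¹·m⁻²·s³·A²) · (kg⁻¹·m·s²) · (kg⁻¹·m⁻²·s³·A²) · (kg·m²·s⁻²) = kg⁻²·m⁻¹·s⁶·A⁴.

kg⁻²·m⁻¹·s⁶·A⁴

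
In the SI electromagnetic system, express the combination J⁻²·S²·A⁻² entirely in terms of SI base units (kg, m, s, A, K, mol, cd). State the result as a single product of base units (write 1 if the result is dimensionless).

J = kg·m²·s⁻².
So J⁻² = kg⁻²·m⁻⁴·s⁴.
S = kg⁻¹·m⁻²·s³·A².
So S² = kg⁻²·m⁻⁴·s⁶·A⁴.
Combining: J⁻²·S²·A⁻² = (kg⁻²·m⁻⁴·s⁴) · (kg⁻²·m⁻⁴·s⁶·A⁴) · A⁻² = kg⁻⁴·m⁻⁸·s¹⁰·A².

kg⁻⁴·m⁻⁸·s¹⁰·A²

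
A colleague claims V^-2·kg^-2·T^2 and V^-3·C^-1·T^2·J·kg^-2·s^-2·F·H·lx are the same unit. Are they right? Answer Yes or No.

Left side:
  V = W/A (potential = power per current),
      = kg·m²·s⁻³·A⁻¹.
  So V⁻² = kg⁻²·m⁻⁴·s⁶·A².
  T = Wb/m² (flux density = flux per area),
      = kg·s⁻²·A⁻¹.
  So T² = kg²·s⁻⁴·A⁻².
  Combining: V⁻²·kg⁻²·T² = (kg⁻²·m⁻⁴·s⁶·A²) · kg⁻² · (kg²·s⁻⁴·A⁻²) = kg⁻²·m⁻⁴·s².
Right side:
  V = W/A (potential = power per current),
      = kg·m²·s⁻³·A⁻¹.
  So V⁻³ = kg⁻³·m⁻⁶·s⁹·A³.
  C = A·s = s·A (charge = current × time).
  So C⁻¹ = s⁻¹·A⁻¹.
  T = Wb/m² (flux density = flux per area),
      = kg·s⁻²·A⁻¹.
  So T² = kg²·s⁻⁴·A⁻².
  J = N·m (work = force × distance),
      = kg·m²·s⁻².
  F = C/V (capacitance = charge per voltage),
      = A·s/(kg·m²·s⁻³·A⁻¹) (substituting C and V),
      = kg⁻¹·m⁻²·s⁴·A².
  H = Wb/A (inductance = flux per current),
      = kg·m²·s⁻²·A⁻².
  lx = lm/m² (illuminance = luminous flux per area),
      = m⁻²·cd.
  Combining: V⁻³·C⁻¹·T²·J·kg⁻²·s⁻²·F·H·lx = (kg⁻³·m⁻⁶·s⁹·A³) · (s⁻¹·A⁻¹) · (kg²·s⁻⁴·A⁻²) · (kg·m²·s⁻²) · kg⁻² · s⁻² · (kg⁻¹·m⁻²·s⁴·A²) · (kg·m²·s⁻²·A⁻²) · (m⁻²·cd) = kg⁻²·m⁻⁶·s²·cd.
Left is kg⁻²·m⁻⁴·s²; right is kg⁻²·m⁻⁶·s²·cd — different.

No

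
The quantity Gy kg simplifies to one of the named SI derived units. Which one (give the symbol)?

J

Gy = J/kg (absorbed dose = energy per mass),
    = m²·s⁻².
Combining: Gy·kg = (m²·s⁻²) · kg = kg·m²·s⁻².
kg·m²·s⁻² is the base-SI form of the joule.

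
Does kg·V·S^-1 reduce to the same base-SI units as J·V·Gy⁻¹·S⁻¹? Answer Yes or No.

Left side:
  V = W/A (potential = power per current),
      = kg·m²·s⁻³·A⁻¹.
  S = 1/Ω (conductance is reciprocal resistance),
      = kg⁻¹·m⁻²·s³·A².
  So S⁻¹ = kg·m²·s⁻³·A⁻².
  Combining: kg·V·S⁻¹ = kg · (kg·m²·s⁻³·A⁻¹) · (kg·m²·s⁻³·A⁻²) = kg³·m⁴·s⁻⁶·A⁻³.
Right side:
  J = kg·m²·s⁻².
  V = kg·m²·s⁻³·A⁻¹.
  Gy = m²·s⁻².
  So Gy⁻¹ = m⁻²·s².
  S = kg⁻¹·m⁻²·s³·A².
  So S⁻¹ = kg·m²·s⁻³·A⁻².
  Combining: J·V·Gy⁻¹·S⁻¹ = (kg·m²·s⁻²) · (kg·m²·s⁻³·A⁻¹) · (m⁻²·s²) · (kg·m²·s⁻³·A⁻²) = kg³·m⁴·s⁻⁶·A⁻³.
Both reduce to kg³·m⁴·s⁻⁶·A⁻³.

Yes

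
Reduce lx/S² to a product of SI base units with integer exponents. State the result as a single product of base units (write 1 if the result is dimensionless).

lx = lm/m² (illuminance = luminous flux per area),
    = m⁻²·cd.
S = 1/Ω (conductance is reciprocal resistance),
    = kg⁻¹·m⁻²·s³·A².
So S⁻² = kg²·m⁴·s⁻⁶·A⁻⁴.
Combining: lx·S⁻² = (m⁻²·cd) · (kg²·m⁴·s⁻⁶·A⁻⁴) = kg²·m²·s⁻⁶·A⁻⁴·cd.

kg²·m²·s⁻⁶·A⁻⁴·cd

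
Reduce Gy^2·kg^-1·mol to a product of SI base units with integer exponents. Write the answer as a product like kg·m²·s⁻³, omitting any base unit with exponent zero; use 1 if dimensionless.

kg⁻¹·m⁴·s⁻⁴·mol

Gy = m²·s⁻².
So Gy² = m⁴·s⁻⁴.
Combining: Gy²·kg⁻¹·mol = (m⁴·s⁻⁴) · kg⁻¹ · mol = kg⁻¹·m⁴·s⁻⁴·mol.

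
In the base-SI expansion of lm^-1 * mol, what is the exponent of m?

lm = cd.
So lm⁻¹ = cd⁻¹.
Combining: lm⁻¹·mol = cd⁻¹ · mol = mol·cd⁻¹.
The exponent of m is 0.

0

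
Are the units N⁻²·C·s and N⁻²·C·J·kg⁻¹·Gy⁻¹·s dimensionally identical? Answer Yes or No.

Left side:
  N = kg·m/s² = kg·m·s⁻² (force = mass × acceleration).
  So N⁻² = kg⁻²·m⁻²·s⁴.
  C = A·s = s·A (charge = current × time).
  Combining: N⁻²·C·s = (kg⁻²·m⁻²·s⁴) · (s·A) · s = kg⁻²·m⁻²·s⁶·A.
Right side:
  N = kg·m/s² = kg·m·s⁻² (force = mass × acceleration).
  So N⁻² = kg⁻²·m⁻²·s⁴.
  C = A·s = s·A (charge = current × time).
  J = N·m (work = force × distance),
      = kg·m²·s⁻².
  Gy = J/kg (absorbed dose = energy per mass),
      = m²·s⁻².
  So Gy⁻¹ = m⁻²·s².
  Combining: N⁻²·C·J·kg⁻¹·Gy⁻¹·s = (kg⁻²·m⁻²·s⁴) · (s·A) · (kg·m²·s⁻²) · kg⁻¹ · (m⁻²·s²) · s = kg⁻²·m⁻²·s⁶·A.
Both reduce to kg⁻²·m⁻²·s⁶·A.

Yes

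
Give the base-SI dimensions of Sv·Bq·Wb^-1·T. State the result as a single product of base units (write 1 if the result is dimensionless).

s⁻³

Sv = J/kg (equivalent dose = energy per mass),
    = m²·s⁻².
Bq = 1/s = s⁻¹ (activity is decays per second).
Wb = V·s (flux: a volt is a weber per second),
    = kg·m²·s⁻²·A⁻¹.
So Wb⁻¹ = kg⁻¹·m⁻²·s²·A.
T = Wb/m² (flux density = flux per area),
    = kg·s⁻²·A⁻¹.
Combining: Sv·Bq·Wb⁻¹·T = (m²·s⁻²) · s⁻¹ · (kg⁻¹·m⁻²·s²·A) · (kg·s⁻²·A⁻¹) = s⁻³.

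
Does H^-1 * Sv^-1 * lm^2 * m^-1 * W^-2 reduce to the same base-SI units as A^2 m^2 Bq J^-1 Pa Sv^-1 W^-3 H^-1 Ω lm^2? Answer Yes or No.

No

Left side:
  H = Wb/A (inductance = flux per current),
      = kg·m²·s⁻²·A⁻².
  So H⁻¹ = kg⁻¹·m⁻²·s²·A².
  Sv = J/kg (equivalent dose = energy per mass),
      = m²·s⁻².
  So Sv⁻¹ = m⁻²·s².
  lm = cd·sr = cd (luminous flux; sr is dimensionless).
  So lm² = cd².
  W = J/s (power = energy per time),
      = kg·m²·s⁻³.
  So W⁻² = kg⁻²·m⁻⁴·s⁶.
  Combining: H⁻¹·Sv⁻¹·lm²·m⁻¹·W⁻² = (kg⁻¹·m⁻²·s²·A²) · (m⁻²·s²) · cd² · m⁻¹ · (kg⁻²·m⁻⁴·s⁶) = kg⁻³·m⁻⁹·s¹⁰·A²·cd².
Right side:
  Bq = 1/s = s⁻¹ (activity is decays per second).
  J = N·m (work = force × distance),
      = kg·m²·s⁻².
  So J⁻¹ = kg⁻¹·m⁻²·s².
  Pa = N/m² (pressure = force per area),
      = kg·m⁻¹·s⁻².
  Sv = J/kg (equivalent dose = energy per mass),
      = m²·s⁻².
  So Sv⁻¹ = m⁻²·s².
  W = J/s (power = energy per time),
      = kg·m²·s⁻³.
  So W⁻³ = kg⁻³·m⁻⁶·s⁹.
  H = Wb/A (inductance = flux per current),
      = kg·m²·s⁻²·A⁻².
  So H⁻¹ = kg⁻¹·m⁻²·s²·A².
  Ω = V/A (resistance = voltage per current),
      = kg·m²·s⁻³·A⁻².
  lm = cd·sr = cd (luminous flux; sr is dimensionless).
  So lm² = cd².
  Combining: A²·m²·Bq·J⁻¹·Pa·Sv⁻¹·W⁻³·H⁻¹·Ω·lm² = A² · m² · s⁻¹ · (kg⁻¹·m⁻²·s²) · (kg·m⁻¹·s⁻²) · (m⁻²·s²) · (kg⁻³·m⁻⁶·s⁹) · (kg⁻¹·m⁻²·s²·A²) · (kg·m²·s⁻³·A⁻²) · cd² = kg⁻³·m⁻⁹·s⁹·A²·cd².
Left is kg⁻³·m⁻⁹·s¹⁰·A²·cd²; right is kg⁻³·m⁻⁹·s⁹·A²·cd² — different.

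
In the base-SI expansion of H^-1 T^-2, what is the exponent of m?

H = kg·m²·s⁻²·A⁻².
So H⁻¹ = kg⁻¹·m⁻²·s²·A².
T = kg·s⁻²·A⁻¹.
So T⁻² = kg⁻²·s⁴·A².
Combining: H⁻¹·T⁻² = (kg⁻¹·m⁻²·s²·A²) · (kg⁻²·s⁴·A²) = kg⁻³·m⁻²·s⁶·A⁴.
The exponent of m is -2.

-2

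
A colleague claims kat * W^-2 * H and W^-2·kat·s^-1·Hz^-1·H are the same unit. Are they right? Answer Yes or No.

Left side:
  kat = mol/s = s⁻¹·mol (catalytic activity).
  W = J/s (power = energy per time),
      = kg·m²·s⁻³.
  So W⁻² = kg⁻²·m⁻⁴·s⁶.
  H = Wb/A (inductance = flux per current),
      = kg·m²·s⁻²·A⁻².
  Combining: kat·W⁻²·H = (s⁻¹·mol) · (kg⁻²·m⁻⁴·s⁶) · (kg·m²·s⁻²·A⁻²) = kg⁻¹·m⁻²·s³·A⁻²·mol.
Right side:
  W = J/s (power = energy per time),
      = kg·m²·s⁻³.
  So W⁻² = kg⁻²·m⁻⁴·s⁶.
  kat = mol/s = s⁻¹·mol (catalytic activity).
  Hz = 1/s = s⁻¹ (frequency is cycles per second).
  So Hz⁻¹ = s.
  H = Wb/A (inductance = flux per current),
      = kg·m²·s⁻²·A⁻².
  Combining: W⁻²·kat·s⁻¹·Hz⁻¹·H = (kg⁻²·m⁻⁴·s⁶) · (s⁻¹·mol) · s⁻¹ · s · (kg·m²·s⁻²·A⁻²) = kg⁻¹·m⁻²·s³·A⁻²·mol.
Both reduce to kg⁻¹·m⁻²·s³·A⁻²·mol.

Yes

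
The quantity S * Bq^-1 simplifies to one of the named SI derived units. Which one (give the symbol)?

S = kg⁻¹·m⁻²·s³·A².
Bq = s⁻¹.
So Bq⁻¹ = s.
Combining: S·Bq⁻¹ = (kg⁻¹·m⁻²·s³·A²) · s = kg⁻¹·m⁻²·s⁴·A².
kg⁻¹·m⁻²·s⁴·A² is the base-SI form of the farad.

F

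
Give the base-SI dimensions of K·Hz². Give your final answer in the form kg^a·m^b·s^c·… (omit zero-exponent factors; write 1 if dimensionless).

s⁻²·K

Hz = 1/s = s⁻¹ (frequency is cycles per second).
So Hz² = s⁻².
Combining: K·Hz² = K · s⁻² = s⁻²·K.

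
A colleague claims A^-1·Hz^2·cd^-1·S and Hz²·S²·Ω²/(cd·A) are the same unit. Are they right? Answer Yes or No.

Left side:
  Hz = s⁻¹.
  So Hz² = s⁻².
  S = kg⁻¹·m⁻²·s³·A².
  Combining: A⁻¹·Hz²·cd⁻¹·S = A⁻¹ · s⁻² · cd⁻¹ · (kg⁻¹·m⁻²·s³·A²) = kg⁻¹·m⁻²·s·A·cd⁻¹.
Right side:
  Hz = s⁻¹.
  So Hz² = s⁻².
  S = kg⁻¹·m⁻²·s³·A².
  So S² = kg⁻²·m⁻⁴·s⁶·A⁴.
  Ω = kg·m²·s⁻³·A⁻².
  So Ω² = kg²·m⁴·s⁻⁶·A⁻⁴.
  Combining: Hz²·cd⁻¹·S²·A⁻¹·Ω² = s⁻² · cd⁻¹ · (kg⁻²·m⁻⁴·s⁶·A⁴) · A⁻¹ · (kg²·m⁴·s⁻⁶·A⁻⁴) = s⁻²·A⁻¹·cd⁻¹.
Left is kg⁻¹·m⁻²·s·A·cd⁻¹; right is s⁻²·A⁻¹·cd⁻¹ — different.

No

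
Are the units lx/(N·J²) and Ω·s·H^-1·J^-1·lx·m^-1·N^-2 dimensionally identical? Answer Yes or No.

Left side:
  lx = lm/m² (illuminance = luminous flux per area),
      = m⁻²·cd.
  N = kg·m/s² = kg·m·s⁻² (force = mass × acceleration).
  So N⁻¹ = kg⁻¹·m⁻¹·s².
  J = N·m (work = force × distance),
      = kg·m²·s⁻².
  So J⁻² = kg⁻²·m⁻⁴·s⁴.
  Combining: lx·N⁻¹·J⁻² = (m⁻²·cd) · (kg⁻¹·m⁻¹·s²) · (kg⁻²·m⁻⁴·s⁴) = kg⁻³·m⁻⁷·s⁶·cd.
Right side:
  Ω = V/A (resistance = voltage per current),
      = kg·m²·s⁻³·A⁻².
  H = Wb/A (inductance = flux per current),
      = kg·m²·s⁻²·A⁻².
  So H⁻¹ = kg⁻¹·m⁻²·s²·A².
  J = N·m (work = force × distance),
      = kg·m²·s⁻².
  So J⁻¹ = kg⁻¹·m⁻²·s².
  lx = lm/m² (illuminance = luminous flux per area),
      = m⁻²·cd.
  N = kg·m/s² = kg·m·s⁻² (force = mass × acceleration).
  So N⁻² = kg⁻²·m⁻²·s⁴.
  Combining: Ω·s·H⁻¹·J⁻¹·lx·m⁻¹·N⁻² = (kg·m²·s⁻³·A⁻²) · s · (kg⁻¹·m⁻²·s²·A²) · (kg⁻¹·m⁻²·s²) · (m⁻²·cd) · m⁻¹ · (kg⁻²·m⁻²·s⁴) = kg⁻³·m⁻⁷·s⁶·cd.
Both reduce to kg⁻³·m⁻⁷·s⁶·cd.

Yes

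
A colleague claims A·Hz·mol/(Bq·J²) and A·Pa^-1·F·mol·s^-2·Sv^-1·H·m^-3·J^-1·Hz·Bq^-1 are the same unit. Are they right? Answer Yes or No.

No

Left side:
  Bq = s⁻¹.
  So Bq⁻¹ = s.
  J = kg·m²·s⁻².
  So J⁻² = kg⁻²·m⁻⁴·s⁴.
  Hz = s⁻¹.
  Combining: A·Bq⁻¹·J⁻²·Hz·mol = A · s · (kg⁻²·m⁻⁴·s⁴) · s⁻¹ · mol = kg⁻²·m⁻⁴·s⁴·A·mol.
Right side:
  Pa = kg·m⁻¹·s⁻².
  So Pa⁻¹ = kg⁻¹·m·s².
  F = kg⁻¹·m⁻²·s⁴·A².
  Sv = m²·s⁻².
  So Sv⁻¹ = m⁻²·s².
  H = kg·m²·s⁻²·A⁻².
  J = kg·m²·s⁻².
  So J⁻¹ = kg⁻¹·m⁻²·s².
  Hz = s⁻¹.
  Bq = s⁻¹.
  So Bq⁻¹ = s.
  Combining: A·Pa⁻¹·F·mol·s⁻²·Sv⁻¹·H·m⁻³·J⁻¹·Hz·Bq⁻¹ = A · (kg⁻¹·m·s²) · (kg⁻¹·m⁻²·s⁴·A²) · mol · s⁻² · (m⁻²·s²) · (kg·m²·s⁻²·A⁻²) · m⁻³ · (kg⁻¹·m⁻²·s²) · s⁻¹ · s = kg⁻²·m⁻⁶·s⁶·A·mol.
Left is kg⁻²·m⁻⁴·s⁴·A·mol; right is kg⁻²·m⁻⁶·s⁶·A·mol — different.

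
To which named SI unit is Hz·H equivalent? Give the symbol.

Hz = 1/s = s⁻¹ (frequency is cycles per second).
H = Wb/A (inductance = flux per current),
    = kg·m²·s⁻²·A⁻².
Combining: Hz·H = s⁻¹ · (kg·m²·s⁻²·A⁻²) = kg·m²·s⁻³·A⁻².
kg·m²·s⁻³·A⁻² is the base-SI form of the ohm.

Ω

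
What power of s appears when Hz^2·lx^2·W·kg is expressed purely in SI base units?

-5

Hz = 1/s = s⁻¹ (frequency is cycles per second).
So Hz² = s⁻².
lx = lm/m² (illuminance = luminous flux per area),
    = m⁻²·cd.
So lx² = m⁻⁴·cd².
W = J/s (power = energy per time),
    = kg·m²·s⁻³.
Combining: Hz²·lx²·W·kg = s⁻² · (m⁻⁴·cd²) · (kg·m²·s⁻³) · kg = kg²·m⁻²·s⁻⁵·cd².
The exponent of s is -5.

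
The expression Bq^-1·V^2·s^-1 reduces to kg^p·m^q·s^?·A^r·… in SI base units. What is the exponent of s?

Bq = s⁻¹.
So Bq⁻¹ = s.
V = kg·m²·s⁻³·A⁻¹.
So V² = kg²·m⁴·s⁻⁶·A⁻².
Combining: Bq⁻¹·V²·s⁻¹ = s · (kg²·m⁴·s⁻⁶·A⁻²) · s⁻¹ = kg²·m⁴·s⁻⁶·A⁻².
The exponent of s is -6.

-6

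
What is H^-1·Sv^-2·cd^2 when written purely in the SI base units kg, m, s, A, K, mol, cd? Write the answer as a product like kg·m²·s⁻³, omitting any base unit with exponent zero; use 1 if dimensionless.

kg⁻¹·m⁻⁶·s⁶·A²·cd²

H = kg·m²·s⁻²·A⁻².
So H⁻¹ = kg⁻¹·m⁻²·s²·A².
Sv = m²·s⁻².
So Sv⁻² = m⁻⁴·s⁴.
Combining: H⁻¹·Sv⁻²·cd² = (kg⁻¹·m⁻²·s²·A²) · (m⁻⁴·s⁴) · cd² = kg⁻¹·m⁻⁶·s⁶·A²·cd².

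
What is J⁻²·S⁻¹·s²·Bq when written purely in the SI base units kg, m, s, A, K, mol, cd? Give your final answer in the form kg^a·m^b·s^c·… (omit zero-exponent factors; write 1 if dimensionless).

kg⁻¹·m⁻²·s²·A⁻²

J = N·m (work = force × distance),
    = kg·m²·s⁻².
So J⁻² = kg⁻²·m⁻⁴·s⁴.
S = 1/Ω (conductance is reciprocal resistance),
    = kg⁻¹·m⁻²·s³·A².
So S⁻¹ = kg·m²·s⁻³·A⁻².
Bq = 1/s = s⁻¹ (activity is decays per second).
Combining: J⁻²·S⁻¹·s²·Bq = (kg⁻²·m⁻⁴·s⁴) · (kg·m²·s⁻³·A⁻²) · s² · s⁻¹ = kg⁻¹·m⁻²·s²·A⁻².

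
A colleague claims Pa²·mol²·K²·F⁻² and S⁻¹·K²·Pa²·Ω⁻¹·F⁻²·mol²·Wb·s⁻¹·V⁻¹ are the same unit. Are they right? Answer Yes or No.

Yes

Left side:
  Pa = N/m² (pressure = force per area),
      = kg·m⁻¹·s⁻².
  So Pa² = kg²·m⁻²·s⁻⁴.
  F = C/V (capacitance = charge per voltage),
      = A·s/(kg·m²·s⁻³·A⁻¹) (substituting C and V),
      = kg⁻¹·m⁻²·s⁴·A².
  So F⁻² = kg²·m⁴·s⁻⁸·A⁻⁴.
  Combining: Pa²·mol²·K²·F⁻² = (kg²·m⁻²·s⁻⁴) · mol² · K² · (kg²·m⁴·s⁻⁸·A⁻⁴) = kg⁴·m²·s⁻¹²·A⁻⁴·K²·mol².
Right side:
  S = kg⁻¹·m⁻²·s³·A².
  So S⁻¹ = kg·m²·s⁻³·A⁻².
  Pa = kg·m⁻¹·s⁻².
  So Pa² = kg²·m⁻²·s⁻⁴.
  Ω = kg·m²·s⁻³·A⁻².
  So Ω⁻¹ = kg⁻¹·m⁻²·s³·A².
  F = kg⁻¹·m⁻²·s⁴·A².
  So F⁻² = kg²·m⁴·s⁻⁸·A⁻⁴.
  Wb = kg·m²·s⁻²·A⁻¹.
  V = kg·m²·s⁻³·A⁻¹.
  So V⁻¹ = kg⁻¹·m⁻²·s³·A.
  Combining: S⁻¹·K²·Pa²·Ω⁻¹·F⁻²·mol²·Wb·s⁻¹·V⁻¹ = (kg·m²·s⁻³·A⁻²) · K² · (kg²·m⁻²·s⁻⁴) · (kg⁻¹·m⁻²·s³·A²) · (kg²·m⁴·s⁻⁸·A⁻⁴) · mol² · (kg·m²·s⁻²·A⁻¹) · s⁻¹ · (kg⁻¹·m⁻²·s³·A) = kg⁴·m²·s⁻¹²·A⁻⁴·K²·mol².
Both reduce to kg⁴·m²·s⁻¹²·A⁻⁴·K²·mol².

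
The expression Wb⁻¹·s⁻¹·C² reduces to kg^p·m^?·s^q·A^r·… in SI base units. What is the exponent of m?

-2

Wb = V·s (flux: a volt is a weber per second),
    = kg·m²·s⁻²·A⁻¹.
So Wb⁻¹ = kg⁻¹·m⁻²·s²·A.
C = A·s = s·A (charge = current × time).
So C² = s²·A².
Combining: Wb⁻¹·s⁻¹·C² = (kg⁻¹·m⁻²·s²·A) · s⁻¹ · (s²·A²) = kg⁻¹·m⁻²·s³·A³.
The exponent of m is -2.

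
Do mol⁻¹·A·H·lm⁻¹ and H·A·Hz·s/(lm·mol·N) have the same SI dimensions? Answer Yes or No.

No

Left side:
  H = kg·m²·s⁻²·A⁻².
  lm = cd.
  So lm⁻¹ = cd⁻¹.
  Combining: mol⁻¹·A·H·lm⁻¹ = mol⁻¹ · A · (kg·m²·s⁻²·A⁻²) · cd⁻¹ = kg·m²·s⁻²·A⁻¹·mol⁻¹·cd⁻¹.
Right side:
  lm = cd·sr = cd (luminous flux; sr is dimensionless).
  So lm⁻¹ = cd⁻¹.
  H = Wb/A (inductance = flux per current),
      = kg·m²·s⁻²·A⁻².
  Hz = 1/s = s⁻¹ (frequency is cycles per second).
  N = kg·m/s² = kg·m·s⁻² (force = mass × acceleration).
  So N⁻¹ = kg⁻¹·m⁻¹·s².
  Combining: lm⁻¹·H·A·Hz·mol⁻¹·s·N⁻¹ = cd⁻¹ · (kg·m²·s⁻²·A⁻²) · A · s⁻¹ · mol⁻¹ · s · (kg⁻¹·m⁻¹·s²) = m·A⁻¹·mol⁻¹·cd⁻¹.
Left is kg·m²·s⁻²·A⁻¹·mol⁻¹·cd⁻¹; right is m·A⁻¹·mol⁻¹·cd⁻¹ — different.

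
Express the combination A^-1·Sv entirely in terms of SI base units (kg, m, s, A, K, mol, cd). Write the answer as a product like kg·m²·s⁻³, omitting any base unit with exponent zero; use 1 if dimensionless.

m²·s⁻²·A⁻¹

Sv = m²·s⁻².
Combining: A⁻¹·Sv = A⁻¹ · (m²·s⁻²) = m²·s⁻²·A⁻¹.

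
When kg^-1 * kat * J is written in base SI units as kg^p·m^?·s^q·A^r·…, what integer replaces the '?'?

2

kat = s⁻¹·mol.
J = kg·m²·s⁻².
Combining: kg⁻¹·kat·J = kg⁻¹ · (s⁻¹·mol) · (kg·m²·s⁻²) = m²·s⁻³·mol.
The exponent of m is 2.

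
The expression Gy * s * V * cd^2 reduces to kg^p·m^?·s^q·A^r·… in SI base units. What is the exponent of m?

4

Gy = m²·s⁻².
V = kg·m²·s⁻³·A⁻¹.
Combining: Gy·s·V·cd² = (m²·s⁻²) · s · (kg·m²·s⁻³·A⁻¹) · cd² = kg·m⁴·s⁻⁴·A⁻¹·cd².
The exponent of m is 4.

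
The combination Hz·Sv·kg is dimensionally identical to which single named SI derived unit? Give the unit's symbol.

Hz = 1/s = s⁻¹ (frequency is cycles per second).
Sv = J/kg (equivalent dose = energy per mass),
    = m²·s⁻².
Combining: Hz·Sv·kg = s⁻¹ · (m²·s⁻²) · kg = kg·m²·s⁻³.
kg·m²·s⁻³ is the base-SI form of the watt.

W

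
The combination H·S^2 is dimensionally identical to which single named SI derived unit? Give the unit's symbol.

F

H = Wb/A (inductance = flux per current),
    = kg·m²·s⁻²·A⁻².
S = 1/Ω (conductance is reciprocal resistance),
    = kg⁻¹·m⁻²·s³·A².
So S² = kg⁻²·m⁻⁴·s⁶·A⁴.
Combining: H·S² = (kg·m²·s⁻²·A⁻²) · (kg⁻²·m⁻⁴·s⁶·A⁴) = kg⁻¹·m⁻²·s⁴·A².
kg⁻¹·m⁻²·s⁴·A² is the base-SI form of the farad.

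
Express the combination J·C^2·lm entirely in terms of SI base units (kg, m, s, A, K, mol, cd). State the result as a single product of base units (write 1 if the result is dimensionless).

J = N·m (work = force × distance),
    = kg·m²·s⁻².
C = A·s = s·A (charge = current × time).
So C² = s²·A².
lm = cd·sr = cd (luminous flux; sr is dimensionless).
Combining: J·C²·lm = (kg·m²·s⁻²) · (s²·A²) · cd = kg·m²·A²·cd.

kg·m²·A²·cd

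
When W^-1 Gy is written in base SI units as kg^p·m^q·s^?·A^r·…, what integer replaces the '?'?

W = kg·m²·s⁻³.
So W⁻¹ = kg⁻¹·m⁻²·s³.
Gy = m²·s⁻².
Combining: W⁻¹·Gy = (kg⁻¹·m⁻²·s³) · (m²·s⁻²) = kg⁻¹·s.
The exponent of s is 1.

1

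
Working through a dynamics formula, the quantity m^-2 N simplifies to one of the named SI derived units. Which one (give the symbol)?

N = kg·m·s⁻².
Combining: m⁻²·N = m⁻² · (kg·m·s⁻²) = kg·m⁻¹·s⁻².
kg·m⁻¹·s⁻² is the base-SI form of the pascal.

Pa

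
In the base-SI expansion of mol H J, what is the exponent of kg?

H = Wb/A (inductance = flux per current),
    = kg·m²·s⁻²·A⁻².
J = N·m (work = force × distance),
    = kg·m²·s⁻².
Combining: mol·H·J = mol · (kg·m²·s⁻²·A⁻²) · (kg·m²·s⁻²) = kg²·m⁴·s⁻⁴·A⁻²·mol.
The exponent of kg is 2.

2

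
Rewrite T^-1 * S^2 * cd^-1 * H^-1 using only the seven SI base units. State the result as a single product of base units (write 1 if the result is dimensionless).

T = Wb/m² (flux density = flux per area),
    = kg·s⁻²·A⁻¹.
So T⁻¹ = kg⁻¹·s²·A.
S = 1/Ω (conductance is reciprocal resistance),
    = kg⁻¹·m⁻²·s³·A².
So S² = kg⁻²·m⁻⁴·s⁶·A⁴.
H = Wb/A (inductance = flux per current),
    = kg·m²·s⁻²·A⁻².
So H⁻¹ = kg⁻¹·m⁻²·s²·A².
Combining: T⁻¹·S²·cd⁻¹·H⁻¹ = (kg⁻¹·s²·A) · (kg⁻²·m⁻⁴·s⁶·A⁴) · cd⁻¹ · (kg⁻¹·m⁻²·s²·A²) = kg⁻⁴·m⁻⁶·s¹⁰·A⁷·cd⁻¹.

kg⁻⁴·m⁻⁶·s¹⁰·A⁷·cd⁻¹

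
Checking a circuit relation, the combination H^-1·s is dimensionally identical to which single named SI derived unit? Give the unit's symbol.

S

H = Wb/A (inductance = flux per current),
    = kg·m²·s⁻²·A⁻².
So H⁻¹ = kg⁻¹·m⁻²·s²·A².
Combining: H⁻¹·s = (kg⁻¹·m⁻²·s²·A²) · s = kg⁻¹·m⁻²·s³·A².
kg⁻¹·m⁻²·s³·A² is the base-SI form of the siemens.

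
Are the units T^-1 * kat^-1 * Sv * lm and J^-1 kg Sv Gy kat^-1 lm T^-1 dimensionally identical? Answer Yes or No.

Left side:
  T = Wb/m² (flux density = flux per area),
      = kg·s⁻²·A⁻¹.
  So T⁻¹ = kg⁻¹·s²·A.
  kat = mol/s = s⁻¹·mol (catalytic activity).
  So kat⁻¹ = s·mol⁻¹.
  Sv = J/kg (equivalent dose = energy per mass),
      = m²·s⁻².
  lm = cd·sr = cd (luminous flux; sr is dimensionless).
  Combining: T⁻¹·kat⁻¹·Sv·lm = (kg⁻¹·s²·A) · (s·mol⁻¹) · (m²·s⁻²) · cd = kg⁻¹·m²·s·A·mol⁻¹·cd.
Right side:
  J = N·m (work = force × distance),
      = kg·m²·s⁻².
  So J⁻¹ = kg⁻¹·m⁻²·s².
  Sv = J/kg (equivalent dose = energy per mass),
      = m²·s⁻².
  Gy = J/kg (absorbed dose = energy per mass),
      = m²·s⁻².
  kat = mol/s = s⁻¹·mol (catalytic activity).
  So kat⁻¹ = s·mol⁻¹.
  lm = cd·sr = cd (luminous flux; sr is dimensionless).
  T = Wb/m² (flux density = flux per area),
      = kg·s⁻²·A⁻¹.
  So T⁻¹ = kg⁻¹·s²·A.
  Combining: J⁻¹·kg·Sv·Gy·kat⁻¹·lm·T⁻¹ = (kg⁻¹·m⁻²·s²) · kg · (m²·s⁻²) · (m²·s⁻²) · (s·mol⁻¹) · cd · (kg⁻¹·s²·A) = kg⁻¹·m²·s·A·mol⁻¹·cd.
Both reduce to kg⁻¹·m²·s·A·mol⁻¹·cd.

Yes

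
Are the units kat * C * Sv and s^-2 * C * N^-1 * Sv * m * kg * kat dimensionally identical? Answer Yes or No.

Left side:
  kat = mol/s = s⁻¹·mol (catalytic activity).
  C = A·s = s·A (charge = current × time).
  Sv = J/kg (equivalent dose = energy per mass),
      = m²·s⁻².
  Combining: kat·C·Sv = (s⁻¹·mol) · (s·A) · (m²·s⁻²) = m²·s⁻²·A·mol.
Right side:
  C = A·s = s·A (charge = current × time).
  N = kg·m/s² = kg·m·s⁻² (force = mass × acceleration).
  So N⁻¹ = kg⁻¹·m⁻¹·s².
  Sv = J/kg (equivalent dose = energy per mass),
      = m²·s⁻².
  kat = mol/s = s⁻¹·mol (catalytic activity).
  Combining: s⁻²·C·N⁻¹·Sv·m·kg·kat = s⁻² · (s·A) · (kg⁻¹·m⁻¹·s²) · (m²·s⁻²) · m · kg · (s⁻¹·mol) = m²·s⁻²·A·mol.
Both reduce to m²·s⁻²·A·mol.

Yes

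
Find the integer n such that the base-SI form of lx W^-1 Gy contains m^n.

-2

lx = m⁻²·cd.
W = kg·m²·s⁻³.
So W⁻¹ = kg⁻¹·m⁻²·s³.
Gy = m²·s⁻².
Combining: lx·W⁻¹·Gy = (m⁻²·cd) · (kg⁻¹·m⁻²·s³) · (m²·s⁻²) = kg⁻¹·m⁻²·s·cd.
The exponent of m is -2.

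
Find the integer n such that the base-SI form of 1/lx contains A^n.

0

lx = lm/m² (illuminance = luminous flux per area),
    = m⁻²·cd.
So lx⁻¹ = m²·cd⁻¹.
The exponent of A is 0.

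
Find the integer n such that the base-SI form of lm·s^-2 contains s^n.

-2

lm = cd.
Combining: lm·s⁻² = cd · s⁻² = s⁻²·cd.
The exponent of s is -2.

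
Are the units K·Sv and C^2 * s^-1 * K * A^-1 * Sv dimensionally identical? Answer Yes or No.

Left side:
  Sv = m²·s⁻².
  Combining: K·Sv = K · (m²·s⁻²) = m²·s⁻²·K.
Right side:
  C = s·A.
  So C² = s²·A².
  Sv = m²·s⁻².
  Combining: C²·s⁻¹·K·A⁻¹·Sv = (s²·A²) · s⁻¹ · K · A⁻¹ · (m²·s⁻²) = m²·s⁻¹·A·K.
Left is m²·s⁻²·K; right is m²·s⁻¹·A·K — different.

No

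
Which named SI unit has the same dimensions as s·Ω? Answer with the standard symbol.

H

Ω = V/A (resistance = voltage per current),
    = kg·m²·s⁻³·A⁻².
Combining: s·Ω = s · (kg·m²·s⁻³·A⁻²) = kg·m²·s⁻²·A⁻².
kg·m²·s⁻²·A⁻² is the base-SI form of the henry.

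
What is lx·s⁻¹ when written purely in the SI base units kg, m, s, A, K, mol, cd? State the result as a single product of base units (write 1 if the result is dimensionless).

lx = lm/m² (illuminance = luminous flux per area),
    = m⁻²·cd.
Combining: lx·s⁻¹ = (m⁻²·cd) · s⁻¹ = m⁻²·s⁻¹·cd.

m⁻²·s⁻¹·cd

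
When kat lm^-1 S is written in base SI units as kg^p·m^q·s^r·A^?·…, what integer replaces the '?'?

kat = mol/s = s⁻¹·mol (catalytic activity).
lm = cd·sr = cd (luminous flux; sr is dimensionless).
So lm⁻¹ = cd⁻¹.
S = 1/Ω (conductance is reciprocal resistance),
    = kg⁻¹·m⁻²·s³·A².
Combining: kat·lm⁻¹·S = (s⁻¹·mol) · cd⁻¹ · (kg⁻¹·m⁻²·s³·A²) = kg⁻¹·m⁻²·s²·A²·mol·cd⁻¹.
The exponent of A is 2.

2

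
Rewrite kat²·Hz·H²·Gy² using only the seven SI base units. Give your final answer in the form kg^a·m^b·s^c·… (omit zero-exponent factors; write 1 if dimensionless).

kat = mol/s = s⁻¹·mol (catalytic activity).
So kat² = s⁻²·mol².
Hz = 1/s = s⁻¹ (frequency is cycles per second).
H = Wb/A (inductance = flux per current),
    = kg·m²·s⁻²·A⁻².
So H² = kg²·m⁴·s⁻⁴·A⁻⁴.
Gy = J/kg (absorbed dose = energy per mass),
    = m²·s⁻².
So Gy² = m⁴·s⁻⁴.
Combining: kat²·Hz·H²·Gy² = (s⁻²·mol²) · s⁻¹ · (kg²·m⁴·s⁻⁴·A⁻⁴) · (m⁴·s⁻⁴) = kg²·m⁸·s⁻¹¹·A⁻⁴·mol².

kg²·m⁸·s⁻¹¹·A⁻⁴·mol²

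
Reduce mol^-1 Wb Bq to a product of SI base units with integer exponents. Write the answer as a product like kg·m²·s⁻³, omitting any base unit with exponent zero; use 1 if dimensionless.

Wb = kg·m²·s⁻²·A⁻¹.
Bq = s⁻¹.
Combining: mol⁻¹·Wb·Bq = mol⁻¹ · (kg·m²·s⁻²·A⁻¹) · s⁻¹ = kg·m²·s⁻³·A⁻¹·mol⁻¹.

kg·m²·s⁻³·A⁻¹·mol⁻¹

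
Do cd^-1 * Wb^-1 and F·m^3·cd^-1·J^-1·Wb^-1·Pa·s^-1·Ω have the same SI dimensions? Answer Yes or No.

Yes

Left side:
  Wb = kg·m²·s⁻²·A⁻¹.
  So Wb⁻¹ = kg⁻¹·m⁻²·s²·A.
  Combining: cd⁻¹·Wb⁻¹ = cd⁻¹ · (kg⁻¹·m⁻²·s²·A) = kg⁻¹·m⁻²·s²·A·cd⁻¹.
Right side:
  F = C/V (capacitance = charge per voltage),
      = A·s/(kg·m²·s⁻³·A⁻¹) (substituting C and V),
      = kg⁻¹·m⁻²·s⁴·A².
  J = N·m (work = force × distance),
      = kg·m²·s⁻².
  So J⁻¹ = kg⁻¹·m⁻²·s².
  Wb = V·s (flux: a volt is a weber per second),
      = kg·m²·s⁻²·A⁻¹.
  So Wb⁻¹ = kg⁻¹·m⁻²·s²·A.
  Pa = N/m² (pressure = force per area),
      = kg·m⁻¹·s⁻².
  Ω = V/A (resistance = voltage per current),
      = kg·m²·s⁻³·A⁻².
  Combining: F·m³·cd⁻¹·J⁻¹·Wb⁻¹·Pa·s⁻¹·Ω = (kg⁻¹·m⁻²·s⁴·A²) · m³ · cd⁻¹ · (kg⁻¹·m⁻²·s²) · (kg⁻¹·m⁻²·s²·A) · (kg·m⁻¹·s⁻²) · s⁻¹ · (kg·m²·s⁻³·A⁻²) = kg⁻¹·m⁻²·s²·A·cd⁻¹.
Both reduce to kg⁻¹·m⁻²·s²·A·cd⁻¹.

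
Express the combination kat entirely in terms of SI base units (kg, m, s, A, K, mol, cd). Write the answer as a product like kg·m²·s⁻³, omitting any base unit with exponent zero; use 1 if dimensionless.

kat = s⁻¹·mol.

s⁻¹·mol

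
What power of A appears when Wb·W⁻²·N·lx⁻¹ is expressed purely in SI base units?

Wb = kg·m²·s⁻²·A⁻¹.
W = kg·m²·s⁻³.
So W⁻² = kg⁻²·m⁻⁴·s⁶.
N = kg·m·s⁻².
lx = m⁻²·cd.
So lx⁻¹ = m²·cd⁻¹.
Combining: Wb·W⁻²·N·lx⁻¹ = (kg·m²·s⁻²·A⁻¹) · (kg⁻²·m⁻⁴·s⁶) · (kg·m·s⁻²) · (m²·cd⁻¹) = m·s²·A⁻¹·cd⁻¹.
The exponent of A is -1.

-1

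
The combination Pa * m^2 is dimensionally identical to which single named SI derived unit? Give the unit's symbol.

Pa = kg·m⁻¹·s⁻².
Combining: Pa·m² = (kg·m⁻¹·s⁻²) · m² = kg·m·s⁻².
kg·m·s⁻² is the base-SI form of the newton.

N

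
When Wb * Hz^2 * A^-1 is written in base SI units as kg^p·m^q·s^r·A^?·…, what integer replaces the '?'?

-2

Wb = V·s (flux: a volt is a weber per second),
    = kg·m²·s⁻²·A⁻¹.
Hz = 1/s = s⁻¹ (frequency is cycles per second).
So Hz² = s⁻².
Combining: Wb·Hz²·A⁻¹ = (kg·m²·s⁻²·A⁻¹) · s⁻² · A⁻¹ = kg·m²·s⁻⁴·A⁻².
The exponent of A is -2.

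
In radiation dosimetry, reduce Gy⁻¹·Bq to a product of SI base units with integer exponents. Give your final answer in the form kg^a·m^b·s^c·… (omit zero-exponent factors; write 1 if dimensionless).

m⁻²·s

Gy = J/kg (absorbed dose = energy per mass),
    = m²·s⁻².
So Gy⁻¹ = m⁻²·s².
Bq = 1/s = s⁻¹ (activity is decays per second).
Combining: Gy⁻¹·Bq = (m⁻²·s²) · s⁻¹ = m⁻²·s.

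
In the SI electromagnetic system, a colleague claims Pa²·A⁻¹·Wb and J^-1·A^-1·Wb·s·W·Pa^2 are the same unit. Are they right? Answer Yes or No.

Yes

Left side:
  Pa = N/m² (pressure = force per area),
      = kg·m⁻¹·s⁻².
  So Pa² = kg²·m⁻²·s⁻⁴.
  Wb = V·s (flux: a volt is a weber per second),
      = kg·m²·s⁻²·A⁻¹.
  Combining: Pa²·A⁻¹·Wb = (kg²·m⁻²·s⁻⁴) · A⁻¹ · (kg·m²·s⁻²·A⁻¹) = kg³·s⁻⁶·A⁻².
Right side:
  J = N·m (work = force × distance),
      = kg·m²·s⁻².
  So J⁻¹ = kg⁻¹·m⁻²·s².
  Wb = V·s (flux: a volt is a weber per second),
      = kg·m²·s⁻²·A⁻¹.
  W = J/s (power = energy per time),
      = kg·m²·s⁻³.
  Pa = N/m² (pressure = force per area),
      = kg·m⁻¹·s⁻².
  So Pa² = kg²·m⁻²·s⁻⁴.
  Combining: J⁻¹·A⁻¹·Wb·s·W·Pa² = (kg⁻¹·m⁻²·s²) · A⁻¹ · (kg·m²·s⁻²·A⁻¹) · s · (kg·m²·s⁻³) · (kg²·m⁻²·s⁻⁴) = kg³·s⁻⁶·A⁻².
Both reduce to kg³·s⁻⁶·A⁻².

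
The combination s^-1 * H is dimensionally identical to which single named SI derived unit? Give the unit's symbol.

Ω

H = Wb/A (inductance = flux per current),
    = kg·m²·s⁻²·A⁻².
Combining: s⁻¹·H = s⁻¹ · (kg·m²·s⁻²·A⁻²) = kg·m²·s⁻³·A⁻².
kg·m²·s⁻³·A⁻² is the base-SI form of the ohm.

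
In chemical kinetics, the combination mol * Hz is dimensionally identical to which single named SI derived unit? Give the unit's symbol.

Hz = s⁻¹.
Combining: mol·Hz = mol · s⁻¹ = s⁻¹·mol.
s⁻¹·mol is the base-SI form of the katal.

kat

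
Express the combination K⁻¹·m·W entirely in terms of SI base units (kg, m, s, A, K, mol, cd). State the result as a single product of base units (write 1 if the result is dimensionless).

W = J/s (power = energy per time),
    = kg·m²·s⁻³.
Combining: K⁻¹·m·W = K⁻¹ · m · (kg·m²·s⁻³) = kg·m³·s⁻³·K⁻¹.

kg·m³·s⁻³·K⁻¹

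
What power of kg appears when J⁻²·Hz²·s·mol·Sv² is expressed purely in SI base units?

J = N·m (work = force × distance),
    = kg·m²·s⁻².
So J⁻² = kg⁻²·m⁻⁴·s⁴.
Hz = 1/s = s⁻¹ (frequency is cycles per second).
So Hz² = s⁻².
Sv = J/kg (equivalent dose = energy per mass),
    = m²·s⁻².
So Sv² = m⁴·s⁻⁴.
Combining: J⁻²·Hz²·s·mol·Sv² = (kg⁻²·m⁻⁴·s⁴) · s⁻² · s · mol · (m⁴·s⁻⁴) = kg⁻²·s⁻¹·mol.
The exponent of kg is -2.

-2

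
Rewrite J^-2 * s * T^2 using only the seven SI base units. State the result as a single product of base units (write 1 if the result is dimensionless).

J = kg·m²·s⁻².
So J⁻² = kg⁻²·m⁻⁴·s⁴.
T = kg·s⁻²·A⁻¹.
So T² = kg²·s⁻⁴·A⁻².
Combining: J⁻²·s·T² = (kg⁻²·m⁻⁴·s⁴) · s · (kg²·s⁻⁴·A⁻²) = m⁻⁴·s·A⁻².

m⁻⁴·s·A⁻²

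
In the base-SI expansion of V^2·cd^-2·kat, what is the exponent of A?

V = W/A (potential = power per current),
    = kg·m²·s⁻³·A⁻¹.
So V² = kg²·m⁴·s⁻⁶·A⁻².
kat = mol/s = s⁻¹·mol (catalytic activity).
Combining: V²·cd⁻²·kat = (kg²·m⁴·s⁻⁶·A⁻²) · cd⁻² · (s⁻¹·mol) = kg²·m⁴·s⁻⁷·A⁻²·mol·cd⁻².
The exponent of A is -2.

-2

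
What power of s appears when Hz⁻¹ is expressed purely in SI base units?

Hz = 1/s = s⁻¹ (frequency is cycles per second).
So Hz⁻¹ = s.
The exponent of s is 1.

1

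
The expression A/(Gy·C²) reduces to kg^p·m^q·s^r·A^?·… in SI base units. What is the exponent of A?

Gy = m²·s⁻².
So Gy⁻¹ = m⁻²·s².
C = s·A.
So C⁻² = s⁻²·A⁻².
Combining: Gy⁻¹·C⁻²·A = (m⁻²·s²) · (s⁻²·A⁻²) · A = m⁻²·A⁻¹.
The exponent of A is -1.

-1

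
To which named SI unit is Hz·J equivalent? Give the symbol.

W

Hz = 1/s = s⁻¹ (frequency is cycles per second).
J = N·m (work = force × distance),
    = kg·m²·s⁻².
Combining: Hz·J = s⁻¹ · (kg·m²·s⁻²) = kg·m²·s⁻³.
kg·m²·s⁻³ is the base-SI form of the watt.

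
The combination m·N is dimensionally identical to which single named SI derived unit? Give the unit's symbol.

N = kg·m·s⁻².
Combining: m·N = m · (kg·m·s⁻²) = kg·m²·s⁻².
kg·m²·s⁻² is the base-SI form of the joule.

J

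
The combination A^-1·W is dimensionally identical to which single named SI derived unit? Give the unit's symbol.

W = J/s (power = energy per time),
    = kg·m²·s⁻³.
Combining: A⁻¹·W = A⁻¹ · (kg·m²·s⁻³) = kg·m²·s⁻³·A⁻¹.
kg·m²·s⁻³·A⁻¹ is the base-SI form of the volt.

V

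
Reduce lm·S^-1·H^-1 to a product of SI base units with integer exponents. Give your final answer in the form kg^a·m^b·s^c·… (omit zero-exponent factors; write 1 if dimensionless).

lm = cd.
S = kg⁻¹·m⁻²·s³·A².
So S⁻¹ = kg·m²·s⁻³·A⁻².
H = kg·m²·s⁻²·A⁻².
So H⁻¹ = kg⁻¹·m⁻²·s²·A².
Combining: lm·S⁻¹·H⁻¹ = cd · (kg·m²·s⁻³·A⁻²) · (kg⁻¹·m⁻²·s²·A²) = s⁻¹·cd.

s⁻¹·cd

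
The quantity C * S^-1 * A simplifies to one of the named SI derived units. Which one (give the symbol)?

C = A·s = s·A (charge = current × time).
S = 1/Ω (conductance is reciprocal resistance),
    = kg⁻¹·m⁻²·s³·A².
So S⁻¹ = kg·m²·s⁻³·A⁻².
Combining: C·S⁻¹·A = (s·A) · (kg·m²·s⁻³·A⁻²) · A = kg·m²·s⁻².
kg·m²·s⁻² is the base-SI form of the joule.

J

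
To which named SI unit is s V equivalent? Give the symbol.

V = W/A (potential = power per current),
    = kg·m²·s⁻³·A⁻¹.
Combining: s·V = s · (kg·m²·s⁻³·A⁻¹) = kg·m²·s⁻²·A⁻¹.
kg·m²·s⁻²·A⁻¹ is the base-SI form of the weber.

Wb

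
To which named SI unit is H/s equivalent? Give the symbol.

Ω

H = Wb/A (inductance = flux per current),
    = kg·m²·s⁻²·A⁻².
Combining: s⁻¹·H = s⁻¹ · (kg·m²·s⁻²·A⁻²) = kg·m²·s⁻³·A⁻².
kg·m²·s⁻³·A⁻² is the base-SI form of the ohm.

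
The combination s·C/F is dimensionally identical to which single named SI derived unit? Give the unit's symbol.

C = s·A.
F = kg⁻¹·m⁻²·s⁴·A².
So F⁻¹ = kg·m²·s⁻⁴·A⁻².
Combining: s·C·F⁻¹ = s · (s·A) · (kg·m²·s⁻⁴·A⁻²) = kg·m²·s⁻²·A⁻¹.
kg·m²·s⁻²·A⁻¹ is the base-SI form of the weber.

Wb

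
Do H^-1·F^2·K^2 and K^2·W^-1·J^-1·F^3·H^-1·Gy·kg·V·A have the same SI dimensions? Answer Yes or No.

Left side:
  H = kg·m²·s⁻²·A⁻².
  So H⁻¹ = kg⁻¹·m⁻²·s²·A².
  F = kg⁻¹·m⁻²·s⁴·A².
  So F² = kg⁻²·m⁻⁴·s⁸·A⁴.
  Combining: H⁻¹·F²·K² = (kg⁻¹·m⁻²·s²·A²) · (kg⁻²·m⁻⁴·s⁸·A⁴) · K² = kg⁻³·m⁻⁶·s¹⁰·A⁶·K².
Right side:
  W = kg·m²·s⁻³.
  So W⁻¹ = kg⁻¹·m⁻²·s³.
  J = kg·m²·s⁻².
  So J⁻¹ = kg⁻¹·m⁻²·s².
  F = kg⁻¹·m⁻²·s⁴·A².
  So F³ = kg⁻³·m⁻⁶·s¹²·A⁶.
  H = kg·m²·s⁻²·A⁻².
  So H⁻¹ = kg⁻¹·m⁻²·s²·A².
  Gy = m²·s⁻².
  V = kg·m²·s⁻³·A⁻¹.
  Combining: K²·W⁻¹·J⁻¹·F³·H⁻¹·Gy·kg·V·A = K² · (kg⁻¹·m⁻²·s³) · (kg⁻¹·m⁻²·s²) · (kg⁻³·m⁻⁶·s¹²·A⁶) · (kg⁻¹·m⁻²·s²·A²) · (m²·s⁻²) · kg · (kg·m²·s⁻³·A⁻¹) · A = kg⁻⁴·m⁻⁸·s¹⁴·A⁸·K².
Left is kg⁻³·m⁻⁶·s¹⁰·A⁶·K²; right is kg⁻⁴·m⁻⁸·s¹⁴·A⁸·K² — different.

No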